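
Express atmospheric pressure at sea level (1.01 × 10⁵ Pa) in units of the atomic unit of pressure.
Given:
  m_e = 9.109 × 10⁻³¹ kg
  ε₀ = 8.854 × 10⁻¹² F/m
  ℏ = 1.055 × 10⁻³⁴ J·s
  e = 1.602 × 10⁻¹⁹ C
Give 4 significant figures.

3.448 × 10⁻⁹

atomic unit of pressure: P_au = E_h/a₀³ = m_e⁴e¹⁰/((4πε₀)⁵ℏ⁸) = 2.929 × 10¹³ Pa.
1.01 × 10⁵ / 2.929 × 10¹³ = 3.448 × 10⁻⁹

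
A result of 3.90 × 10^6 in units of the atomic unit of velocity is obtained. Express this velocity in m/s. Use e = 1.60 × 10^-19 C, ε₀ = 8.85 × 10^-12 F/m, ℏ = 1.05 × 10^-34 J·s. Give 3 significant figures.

One atomic unit of velocity: v_au = e²/(4πε₀ℏ) = 2.19 × 10^6 m/s.
3.90 × 10^6 × 2.19 × 10^6 m/s = 8.55 × 10^12 m/s

8.55 × 10^12 m/s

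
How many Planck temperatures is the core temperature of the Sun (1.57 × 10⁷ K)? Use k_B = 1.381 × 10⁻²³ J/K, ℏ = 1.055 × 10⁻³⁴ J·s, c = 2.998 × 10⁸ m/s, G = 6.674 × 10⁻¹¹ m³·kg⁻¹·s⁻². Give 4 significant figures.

1.108 × 10⁻²⁵

Planck temperature: T_P = √(ℏc⁵/G) / k_B = 1.417 × 10³² K.
1.57 × 10⁷ / 1.417 × 10³² = 1.108 × 10⁻²⁵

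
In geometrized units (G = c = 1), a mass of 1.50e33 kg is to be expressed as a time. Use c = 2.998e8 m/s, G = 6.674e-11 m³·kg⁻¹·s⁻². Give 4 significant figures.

3.715e-3 s

Mass → time via G/c³.
1.50e33 kg × (G/c³) = 3.715e-3 s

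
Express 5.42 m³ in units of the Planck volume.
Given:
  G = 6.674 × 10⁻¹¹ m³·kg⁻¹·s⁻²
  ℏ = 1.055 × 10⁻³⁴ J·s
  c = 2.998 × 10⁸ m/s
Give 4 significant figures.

Planck volume: V_P = (ℏG/c³)^(3/2) = 4.224 × 10⁻¹⁰⁵ m³.
5.42 / 4.224 × 10⁻¹⁰⁵ = 1.283 × 10¹⁰⁵

1.283 × 10¹⁰⁵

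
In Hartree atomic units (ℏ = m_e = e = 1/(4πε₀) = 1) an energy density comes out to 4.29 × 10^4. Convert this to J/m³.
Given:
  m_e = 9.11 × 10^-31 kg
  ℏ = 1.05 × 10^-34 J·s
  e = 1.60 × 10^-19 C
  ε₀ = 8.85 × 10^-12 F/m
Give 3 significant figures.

One atomic unit of energy density: u_au = E_h/a₀³ = m_e⁴e¹⁰/((4πε₀)⁵ℏ⁸) = 3.01 × 10^13 J/m³.
4.29 × 10^4 × 3.01 × 10^13 J/m³ = 1.29 × 10^18 J/m³

1.29 × 10^18 J/m³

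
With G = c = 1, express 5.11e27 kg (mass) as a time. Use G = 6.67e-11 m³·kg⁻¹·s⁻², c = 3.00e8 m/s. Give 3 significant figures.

1.26e-8 s

Mass → time via G/c³.
5.11e27 kg × (G/c³) = 1.26e-8 s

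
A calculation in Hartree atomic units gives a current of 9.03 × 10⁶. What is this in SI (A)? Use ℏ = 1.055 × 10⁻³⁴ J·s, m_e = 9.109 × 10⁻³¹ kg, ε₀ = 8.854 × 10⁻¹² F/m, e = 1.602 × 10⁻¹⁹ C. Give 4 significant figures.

5.971 × 10⁴ A

One atomic unit of electric current: I_au = e E_h/ℏ = m_e e⁵/((4πε₀)²ℏ³) = 6.612 × 10⁻³ A.
9.03 × 10⁶ × 6.612 × 10⁻³ A = 5.971 × 10⁴ A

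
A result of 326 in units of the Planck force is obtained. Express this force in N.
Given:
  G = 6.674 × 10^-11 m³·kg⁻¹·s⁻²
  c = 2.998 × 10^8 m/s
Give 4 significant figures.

3.946 × 10^46 N

One Planck force: F_P = c⁴/G = 1.210 × 10^44 N.
326 × 1.210 × 10^44 N = 3.946 × 10^46 N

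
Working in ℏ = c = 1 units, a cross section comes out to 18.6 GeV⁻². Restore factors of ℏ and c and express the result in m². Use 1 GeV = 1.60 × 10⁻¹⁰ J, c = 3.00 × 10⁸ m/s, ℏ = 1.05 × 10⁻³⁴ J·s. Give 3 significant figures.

7.21 × 10⁻³¹ m²

Area is [L]² = [E]⁻²·(ℏc)²; restore (ℏc)².
1 GeV⁻² → (ℏc)² × (1 GeV in J)⁻² = 3.88 × 10⁻³² m².
Result: 18.6 × 3.88 × 10⁻³² = 7.21 × 10⁻³¹ m².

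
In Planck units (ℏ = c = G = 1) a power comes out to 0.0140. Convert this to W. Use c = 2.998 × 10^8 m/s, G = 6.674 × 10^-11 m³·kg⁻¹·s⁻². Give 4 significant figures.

One Planck power: P_P = c⁵/G = 3.629 × 10^52 W.
0.0140 × 3.629 × 10^52 W = 5.080 × 10^50 W

5.080 × 10^50 W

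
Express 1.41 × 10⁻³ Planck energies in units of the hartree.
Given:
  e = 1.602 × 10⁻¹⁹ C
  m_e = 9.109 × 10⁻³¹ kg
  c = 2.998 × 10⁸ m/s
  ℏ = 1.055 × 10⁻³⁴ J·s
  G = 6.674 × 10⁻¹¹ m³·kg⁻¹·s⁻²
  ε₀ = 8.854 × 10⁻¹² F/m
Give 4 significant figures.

6.336 × 10²³

Planck energy: E_P = √(ℏc⁵/G) = 1.957 × 10⁹ J
hartree: E_h = m_e e⁴/(4πε₀ℏ)² = 4.354 × 10⁻¹⁸ J
1.41 × 10⁻³ × 1.957 × 10⁹ / 4.354 × 10⁻¹⁸ = 6.336 × 10²³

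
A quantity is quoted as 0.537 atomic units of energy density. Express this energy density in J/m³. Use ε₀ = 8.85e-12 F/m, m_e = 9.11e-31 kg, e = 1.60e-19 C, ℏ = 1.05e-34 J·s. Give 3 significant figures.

One atomic unit of energy density: u_au = E_h/a₀³ = m_e⁴e¹⁰/((4πε₀)⁵ℏ⁸) = 3.01e13 J/m³.
0.537 × 3.01e13 J/m³ = 1.62e13 J/m³

1.62e13 J/m³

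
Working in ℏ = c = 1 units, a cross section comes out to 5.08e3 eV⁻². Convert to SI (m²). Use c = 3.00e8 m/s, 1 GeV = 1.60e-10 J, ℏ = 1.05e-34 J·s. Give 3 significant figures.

Area is [L]² = [E]⁻²·(ℏc)²; restore (ℏc)².
1 GeV⁻² → (ℏc)² × (1 GeV in J)⁻² = 3.88e-32 m².
Convert the energy scale: 5.08e3 eV⁻² = 5.08e21 GeV⁻².
Result: 5.08e21 × 3.88e-32 = 1.97e-10 m².

1.97e-10 m²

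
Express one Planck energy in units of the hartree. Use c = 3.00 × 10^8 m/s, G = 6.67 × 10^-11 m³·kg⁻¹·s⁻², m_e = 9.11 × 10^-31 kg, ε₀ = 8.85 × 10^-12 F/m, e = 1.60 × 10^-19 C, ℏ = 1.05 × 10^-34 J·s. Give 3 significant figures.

Planck energy: E_P = √(ℏc⁵/G) = 1.96 × 10^9 J
hartree: E_h = m_e e⁴/(4πε₀ℏ)² = 4.38 × 10^-18 J
ratio = 1.96 × 10^9 / 4.38 × 10^-18 = 4.47 × 10^26

4.47 × 10^26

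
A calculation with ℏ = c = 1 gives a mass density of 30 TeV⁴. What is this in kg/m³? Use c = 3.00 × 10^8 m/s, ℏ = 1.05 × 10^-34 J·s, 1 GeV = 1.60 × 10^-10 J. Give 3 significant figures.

6.99 × 10^33 kg/m³

Mass density is [E]/(c²[L]³) = [E]⁴/(ℏ³c⁵).
1 GeV⁴ → 1/(ℏ³c⁵) × (1 GeV in J)⁴ = 2.33 × 10^20 kg/m³.
Convert the energy scale: 30 TeV⁴ = 3.00 × 10^13 GeV⁴.
Result: 3.00 × 10^13 × 2.33 × 10^20 = 6.99 × 10^33 kg/m³.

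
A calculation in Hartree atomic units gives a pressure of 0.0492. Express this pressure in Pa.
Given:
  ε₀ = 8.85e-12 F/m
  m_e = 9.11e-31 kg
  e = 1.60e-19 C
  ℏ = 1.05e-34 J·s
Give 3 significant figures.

One atomic unit of pressure: P_au = E_h/a₀³ = m_e⁴e¹⁰/((4πε₀)⁵ℏ⁸) = 3.01e13 Pa.
0.0492 × 3.01e13 Pa = 1.48e12 Pa

1.48e12 Pa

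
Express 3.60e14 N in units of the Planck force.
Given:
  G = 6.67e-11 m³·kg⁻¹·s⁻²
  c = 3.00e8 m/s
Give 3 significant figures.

Planck force: F_P = c⁴/G = 1.21e44 N.
3.60e14 / 1.21e44 = 2.96e-30

2.96e-30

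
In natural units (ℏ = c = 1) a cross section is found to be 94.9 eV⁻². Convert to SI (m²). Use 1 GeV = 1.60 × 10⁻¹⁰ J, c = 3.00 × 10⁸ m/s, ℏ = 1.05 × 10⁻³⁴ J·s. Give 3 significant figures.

3.68 × 10⁻¹² m²

Area is [L]² = [E]⁻²·(ℏc)²; restore (ℏc)².
1 GeV⁻² → (ℏc)² × (1 GeV in J)⁻² = 3.88 × 10⁻³² m².
Convert the energy scale: 94.9 eV⁻² = 9.49 × 10¹⁹ GeV⁻².
Result: 9.49 × 10¹⁹ × 3.88 × 10⁻³² = 3.68 × 10⁻¹² m².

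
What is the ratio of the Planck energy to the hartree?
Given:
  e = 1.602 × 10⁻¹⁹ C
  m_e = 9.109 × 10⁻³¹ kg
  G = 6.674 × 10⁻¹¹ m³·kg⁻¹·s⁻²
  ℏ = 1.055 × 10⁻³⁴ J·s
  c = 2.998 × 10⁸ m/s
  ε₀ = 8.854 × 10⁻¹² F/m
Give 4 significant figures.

Planck energy: E_P = √(ℏc⁵/G) = 1.957 × 10⁹ J
hartree: E_h = m_e e⁴/(4πε₀ℏ)² = 4.354 × 10⁻¹⁸ J
ratio = 1.957 × 10⁹ / 4.354 × 10⁻¹⁸ = 4.494 × 10²⁶

4.494 × 10²⁶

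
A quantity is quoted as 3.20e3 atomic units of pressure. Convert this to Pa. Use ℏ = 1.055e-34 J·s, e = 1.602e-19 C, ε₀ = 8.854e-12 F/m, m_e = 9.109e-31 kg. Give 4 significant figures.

One atomic unit of pressure: P_au = E_h/a₀³ = m_e⁴e¹⁰/((4πε₀)⁵ℏ⁸) = 2.929e13 Pa.
3.20e3 × 2.929e13 Pa = 9.373e16 Pa

9.373e16 Pa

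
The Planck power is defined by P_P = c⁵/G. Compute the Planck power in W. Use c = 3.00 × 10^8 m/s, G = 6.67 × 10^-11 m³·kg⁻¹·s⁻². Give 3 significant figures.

P_P = c⁵/G
  = 2.43 × 10^42 / 6.67 × 10^-11
  = 3.64 × 10^52 W

3.64 × 10^52 W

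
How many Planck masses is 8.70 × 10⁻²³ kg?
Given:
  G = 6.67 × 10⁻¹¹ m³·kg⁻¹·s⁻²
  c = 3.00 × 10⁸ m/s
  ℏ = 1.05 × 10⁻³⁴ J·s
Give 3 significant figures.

4.00 × 10⁻¹⁵

Planck mass: m_P = √(ℏc/G) = 2.17 × 10⁻⁸ kg.
8.70 × 10⁻²³ / 2.17 × 10⁻⁸ = 4.00 × 10⁻¹⁵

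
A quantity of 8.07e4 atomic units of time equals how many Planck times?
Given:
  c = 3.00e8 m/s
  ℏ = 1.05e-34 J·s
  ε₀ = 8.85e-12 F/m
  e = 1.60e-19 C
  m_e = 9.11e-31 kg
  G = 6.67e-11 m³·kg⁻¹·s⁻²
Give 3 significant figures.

atomic unit of time: τ_au = (4πε₀)²ℏ³/(m_e e⁴) = 2.40e-17 s
Planck time: t_P = √(ℏG/c⁵) = 5.37e-44 s
8.07e4 × 2.40e-17 / 5.37e-44 = 3.60e31

3.60e31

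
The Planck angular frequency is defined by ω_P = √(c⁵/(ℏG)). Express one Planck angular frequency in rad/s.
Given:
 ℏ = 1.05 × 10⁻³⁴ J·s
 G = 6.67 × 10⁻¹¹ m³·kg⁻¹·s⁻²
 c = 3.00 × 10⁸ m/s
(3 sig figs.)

ω_P = √(c⁵/(ℏG))
  = √(3.47 × 10⁸⁶)
  = 1.86 × 10⁴³ rad/s

1.86 × 10⁴³ rad/s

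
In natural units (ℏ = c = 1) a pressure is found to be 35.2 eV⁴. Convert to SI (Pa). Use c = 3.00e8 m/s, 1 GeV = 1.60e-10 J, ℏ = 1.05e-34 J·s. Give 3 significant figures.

738 Pa

Pressure is [E]/[L]³ = [E]⁴/(ℏc)³.
1 GeV⁴ → 1/(ℏc)³ × (1 GeV in J)⁴ = 2.10e37 Pa.
Convert the energy scale: 35.2 eV⁴ = 3.52e-35 GeV⁴.
Result: 3.52e-35 × 2.10e37 = 738 Pa.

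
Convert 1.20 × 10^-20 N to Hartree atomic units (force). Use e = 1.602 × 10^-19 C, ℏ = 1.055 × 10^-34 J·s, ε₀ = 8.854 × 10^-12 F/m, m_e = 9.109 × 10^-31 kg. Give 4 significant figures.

atomic unit of force: F_au = E_h/a₀ = m_e²e⁶/((4πε₀)³ℏ⁴) = 8.220 × 10^-8 N.
1.20 × 10^-20 / 8.220 × 10^-8 = 1.460 × 10^-13

1.460 × 10^-13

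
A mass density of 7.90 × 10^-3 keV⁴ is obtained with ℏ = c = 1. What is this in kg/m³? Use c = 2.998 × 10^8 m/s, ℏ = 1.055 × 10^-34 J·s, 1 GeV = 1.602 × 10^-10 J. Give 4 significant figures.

1.830 × 10^-6 kg/m³

Mass density is [E]/(c²[L]³) = [E]⁴/(ℏ³c⁵).
1 GeV⁴ → 1/(ℏ³c⁵) × (1 GeV in J)⁴ = 2.316 × 10^20 kg/m³.
Convert the energy scale: 7.90 × 10^-3 keV⁴ = 7.90 × 10^-27 GeV⁴.
Result: 7.90 × 10^-27 × 2.316 × 10^20 = 1.830 × 10^-6 kg/m³.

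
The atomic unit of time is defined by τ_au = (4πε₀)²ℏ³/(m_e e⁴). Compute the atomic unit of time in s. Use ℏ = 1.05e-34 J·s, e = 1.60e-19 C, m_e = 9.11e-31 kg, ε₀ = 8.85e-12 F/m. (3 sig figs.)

2.40e-17 s

τ_au = (4πε₀)²ℏ³/(m_e e⁴)
E_h = 4.38e-18 J
ℏ/E_h = 2.40e-17 s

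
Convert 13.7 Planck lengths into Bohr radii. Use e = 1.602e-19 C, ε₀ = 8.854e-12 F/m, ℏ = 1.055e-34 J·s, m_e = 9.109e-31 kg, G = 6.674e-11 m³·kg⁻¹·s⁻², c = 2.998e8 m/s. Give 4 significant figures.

4.181e-24

Planck length: ℓ_P = √(ℏG/c³) = 1.616e-35 m
Bohr radius: a₀ = 4πε₀ℏ²/(m_e e²) = 5.297e-11 m
13.7 × 1.616e-35 / 5.297e-11 = 4.181e-24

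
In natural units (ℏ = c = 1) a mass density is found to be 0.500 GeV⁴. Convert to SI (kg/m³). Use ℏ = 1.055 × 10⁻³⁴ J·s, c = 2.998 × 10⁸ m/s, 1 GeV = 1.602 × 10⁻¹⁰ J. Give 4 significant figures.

Mass density is [E]/(c²[L]³) = [E]⁴/(ℏ³c⁵).
1 GeV⁴ → 1/(ℏ³c⁵) × (1 GeV in J)⁴ = 2.316 × 10²⁰ kg/m³.
Result: 0.500 × 2.316 × 10²⁰ = 1.158 × 10²⁰ kg/m³.

1.158 × 10²⁰ kg/m³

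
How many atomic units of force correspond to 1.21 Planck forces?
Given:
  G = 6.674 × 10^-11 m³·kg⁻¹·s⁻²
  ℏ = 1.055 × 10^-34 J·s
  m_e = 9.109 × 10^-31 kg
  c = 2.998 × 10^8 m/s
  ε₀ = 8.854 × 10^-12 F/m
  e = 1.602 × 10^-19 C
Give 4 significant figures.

Planck force: F_P = c⁴/G = 1.210 × 10^44 N
atomic unit of force: F_au = E_h/a₀ = m_e²e⁶/((4πε₀)³ℏ⁴) = 8.220 × 10^-8 N
1.21 × 1.210 × 10^44 / 8.220 × 10^-8 = 1.782 × 10^51

1.782 × 10^51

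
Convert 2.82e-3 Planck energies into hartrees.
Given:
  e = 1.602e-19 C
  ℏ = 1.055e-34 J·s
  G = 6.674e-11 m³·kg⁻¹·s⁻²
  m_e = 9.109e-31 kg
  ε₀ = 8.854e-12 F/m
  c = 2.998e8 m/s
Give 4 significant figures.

1.267e24

Planck energy: E_P = √(ℏc⁵/G) = 1.957e9 J
hartree: E_h = m_e e⁴/(4πε₀ℏ)² = 4.354e-18 J
2.82e-3 × 1.957e9 / 4.354e-18 = 1.267e24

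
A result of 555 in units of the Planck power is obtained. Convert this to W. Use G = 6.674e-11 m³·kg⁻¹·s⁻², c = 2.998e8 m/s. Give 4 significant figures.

One Planck power: P_P = c⁵/G = 3.629e52 W.
555 × 3.629e52 W = 2.014e55 W

2.014e55 W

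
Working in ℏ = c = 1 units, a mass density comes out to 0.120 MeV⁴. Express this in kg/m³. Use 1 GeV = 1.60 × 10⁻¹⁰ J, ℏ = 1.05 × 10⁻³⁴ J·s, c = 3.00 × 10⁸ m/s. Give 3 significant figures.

Mass density is [E]/(c²[L]³) = [E]⁴/(ℏ³c⁵).
1 GeV⁴ → 1/(ℏ³c⁵) × (1 GeV in J)⁴ = 2.33 × 10²⁰ kg/m³.
Convert the energy scale: 0.120 MeV⁴ = 1.20 × 10⁻¹³ GeV⁴.
Result: 1.20 × 10⁻¹³ × 2.33 × 10²⁰ = 2.80 × 10⁷ kg/m³.

2.80 × 10⁷ kg/m³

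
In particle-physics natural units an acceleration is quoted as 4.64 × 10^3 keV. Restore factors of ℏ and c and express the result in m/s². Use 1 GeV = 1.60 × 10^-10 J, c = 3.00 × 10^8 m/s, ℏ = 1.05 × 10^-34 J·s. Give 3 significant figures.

Acceleration is [L]/[T]² = c·[E]/ℏ.
1 GeV → c/ℏ × (1 GeV in J) = 4.57 × 10^32 m/s².
Convert the energy scale: 4.64 × 10^3 keV = 4.64 × 10^-3 GeV.
Result: 4.64 × 10^-3 × 4.57 × 10^32 = 2.12 × 10^30 m/s².

2.12 × 10^30 m/s²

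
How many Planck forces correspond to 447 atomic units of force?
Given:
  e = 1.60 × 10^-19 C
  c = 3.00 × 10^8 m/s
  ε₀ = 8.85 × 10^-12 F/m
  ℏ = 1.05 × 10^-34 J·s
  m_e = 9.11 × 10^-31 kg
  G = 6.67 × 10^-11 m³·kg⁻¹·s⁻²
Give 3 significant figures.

atomic unit of force: F_au = E_h/a₀ = m_e²e⁶/((4πε₀)³ℏ⁴) = 8.33 × 10^-8 N
Planck force: F_P = c⁴/G = 1.21 × 10^44 N
447 × 8.33 × 10^-8 / 1.21 × 10^44 = 3.07 × 10^-49

3.07 × 10^-49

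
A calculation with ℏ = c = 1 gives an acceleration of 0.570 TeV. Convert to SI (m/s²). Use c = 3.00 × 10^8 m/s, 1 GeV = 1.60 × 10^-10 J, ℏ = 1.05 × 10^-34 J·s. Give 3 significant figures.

Acceleration is [L]/[T]² = c·[E]/ℏ.
1 GeV → c/ℏ × (1 GeV in J) = 4.57 × 10^32 m/s².
Convert the energy scale: 0.570 TeV = 570 GeV.
Result: 570 × 4.57 × 10^32 = 2.61 × 10^35 m/s².

2.61 × 10^35 m/s²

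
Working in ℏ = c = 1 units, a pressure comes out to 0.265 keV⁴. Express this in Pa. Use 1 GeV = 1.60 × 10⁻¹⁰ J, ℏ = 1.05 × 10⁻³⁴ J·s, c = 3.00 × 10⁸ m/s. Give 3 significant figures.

Pressure is [E]/[L]³ = [E]⁴/(ℏc)³.
1 GeV⁴ → 1/(ℏc)³ × (1 GeV in J)⁴ = 2.10 × 10³⁷ Pa.
Convert the energy scale: 0.265 keV⁴ = 2.65 × 10⁻²⁵ GeV⁴.
Result: 2.65 × 10⁻²⁵ × 2.10 × 10³⁷ = 5.56 × 10¹² Pa.

5.56 × 10¹² Pa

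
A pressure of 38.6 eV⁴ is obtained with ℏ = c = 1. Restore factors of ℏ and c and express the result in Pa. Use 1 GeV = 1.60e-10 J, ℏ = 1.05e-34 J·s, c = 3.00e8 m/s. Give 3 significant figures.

Pressure is [E]/[L]³ = [E]⁴/(ℏc)³.
1 GeV⁴ → 1/(ℏc)³ × (1 GeV in J)⁴ = 2.10e37 Pa.
Convert the energy scale: 38.6 eV⁴ = 3.86e-35 GeV⁴.
Result: 3.86e-35 × 2.10e37 = 809 Pa.

809 Pa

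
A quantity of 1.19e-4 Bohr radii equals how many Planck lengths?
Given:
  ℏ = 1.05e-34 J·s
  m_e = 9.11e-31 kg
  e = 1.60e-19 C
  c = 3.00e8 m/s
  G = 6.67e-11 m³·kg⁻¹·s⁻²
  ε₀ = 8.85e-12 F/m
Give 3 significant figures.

3.88e20

Bohr radius: a₀ = 4πε₀ℏ²/(m_e e²) = 5.26e-11 m
Planck length: ℓ_P = √(ℏG/c³) = 1.61e-35 m
1.19e-4 × 5.26e-11 / 1.61e-35 = 3.88e20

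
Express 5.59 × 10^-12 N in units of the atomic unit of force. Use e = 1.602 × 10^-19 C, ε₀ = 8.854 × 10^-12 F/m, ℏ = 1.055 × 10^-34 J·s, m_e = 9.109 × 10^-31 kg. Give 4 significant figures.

atomic unit of force: F_au = E_h/a₀ = m_e²e⁶/((4πε₀)³ℏ⁴) = 8.220 × 10^-8 N.
5.59 × 10^-12 / 8.220 × 10^-8 = 6.801 × 10^-5

6.801 × 10^-5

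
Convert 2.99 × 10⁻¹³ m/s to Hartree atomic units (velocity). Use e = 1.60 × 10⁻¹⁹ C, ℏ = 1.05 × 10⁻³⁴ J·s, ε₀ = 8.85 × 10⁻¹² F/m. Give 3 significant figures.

1.36 × 10⁻¹⁹

atomic unit of velocity: v_au = e²/(4πε₀ℏ) = 2.19 × 10⁶ m/s.
2.99 × 10⁻¹³ / 2.19 × 10⁶ = 1.36 × 10⁻¹⁹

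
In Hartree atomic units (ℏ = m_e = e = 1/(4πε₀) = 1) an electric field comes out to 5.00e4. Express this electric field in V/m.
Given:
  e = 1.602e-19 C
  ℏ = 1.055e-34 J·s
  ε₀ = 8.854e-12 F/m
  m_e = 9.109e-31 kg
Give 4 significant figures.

2.565e16 V/m

One atomic unit of electric field: E_au = E_h/(e a₀) = m_e²e⁵/((4πε₀)³ℏ⁴) = 5.131e11 V/m.
5.00e4 × 5.131e11 V/m = 2.565e16 V/m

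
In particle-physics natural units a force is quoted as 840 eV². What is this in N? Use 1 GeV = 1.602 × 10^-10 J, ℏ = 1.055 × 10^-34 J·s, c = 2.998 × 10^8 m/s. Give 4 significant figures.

Force is [E]/[L] = [E]²/(ℏc); restore (ℏc)⁻¹.
1 GeV² → 1/(ℏc) × (1 GeV in J)² = 8.114 × 10^5 N.
Convert the energy scale: 840 eV² = 8.40 × 10^-16 GeV².
Result: 8.40 × 10^-16 × 8.114 × 10^5 = 6.816 × 10^-10 N.

6.816 × 10^-10 N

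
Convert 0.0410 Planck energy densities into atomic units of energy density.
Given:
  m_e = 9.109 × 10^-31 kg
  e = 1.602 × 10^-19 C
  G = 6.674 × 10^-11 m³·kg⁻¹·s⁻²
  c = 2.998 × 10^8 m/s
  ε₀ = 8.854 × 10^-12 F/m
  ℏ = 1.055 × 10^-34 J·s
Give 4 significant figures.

Planck energy density: u_P = c⁷/(ℏG²) = 4.632 × 10^113 J/m³
atomic unit of energy density: u_au = E_h/a₀³ = m_e⁴e¹⁰/((4πε₀)⁵ℏ⁸) = 2.929 × 10^13 J/m³
0.0410 × 4.632 × 10^113 / 2.929 × 10^13 = 6.484 × 10^98

6.484 × 10^98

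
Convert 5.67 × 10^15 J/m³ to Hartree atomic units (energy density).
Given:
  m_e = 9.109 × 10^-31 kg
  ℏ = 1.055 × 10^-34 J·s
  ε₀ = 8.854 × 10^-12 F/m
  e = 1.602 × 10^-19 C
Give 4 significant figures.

193.6

atomic unit of energy density: u_au = E_h/a₀³ = m_e⁴e¹⁰/((4πε₀)⁵ℏ⁸) = 2.929 × 10^13 J/m³.
5.67 × 10^15 / 2.929 × 10^13 = 193.6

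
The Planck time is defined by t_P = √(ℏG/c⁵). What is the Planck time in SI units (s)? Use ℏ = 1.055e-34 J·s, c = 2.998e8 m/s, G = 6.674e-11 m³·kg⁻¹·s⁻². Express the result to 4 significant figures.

5.392e-44 s

t_P = √(ℏG/c⁵)
  = √(2.907e-87)
  = 5.392e-44 s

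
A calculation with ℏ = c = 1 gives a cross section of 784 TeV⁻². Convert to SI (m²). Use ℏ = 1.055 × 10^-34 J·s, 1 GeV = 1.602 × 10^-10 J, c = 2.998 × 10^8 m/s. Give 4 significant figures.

Area is [L]² = [E]⁻²·(ℏc)²; restore (ℏc)².
1 GeV⁻² → (ℏc)² × (1 GeV in J)⁻² = 3.898 × 10^-32 m².
Convert the energy scale: 784 TeV⁻² = 7.84 × 10^-4 GeV⁻².
Result: 7.84 × 10^-4 × 3.898 × 10^-32 = 3.056 × 10^-35 m².

3.056 × 10^-35 m²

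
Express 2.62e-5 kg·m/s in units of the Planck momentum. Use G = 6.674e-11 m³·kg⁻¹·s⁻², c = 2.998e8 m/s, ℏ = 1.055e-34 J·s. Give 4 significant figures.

Planck momentum: p_P = √(ℏc³/G) = 6.527 kg·m/s.
2.62e-5 / 6.527 = 4.014e-6

4.014e-6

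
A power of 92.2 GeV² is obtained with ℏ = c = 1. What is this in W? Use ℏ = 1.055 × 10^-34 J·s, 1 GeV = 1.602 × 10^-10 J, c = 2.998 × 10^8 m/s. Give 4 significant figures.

2.243 × 10^16 W

Power is [E]/[T] = [E]²/ℏ.
1 GeV² → 1/ℏ × (1 GeV in J)² = 2.433 × 10^14 W.
Result: 92.2 × 2.433 × 10^14 = 2.243 × 10^16 W.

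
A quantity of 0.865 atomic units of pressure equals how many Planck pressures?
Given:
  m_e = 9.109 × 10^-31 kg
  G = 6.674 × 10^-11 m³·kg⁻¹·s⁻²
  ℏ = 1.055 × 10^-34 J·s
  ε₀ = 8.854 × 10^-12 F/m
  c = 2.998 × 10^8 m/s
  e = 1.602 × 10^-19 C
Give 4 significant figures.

atomic unit of pressure: P_au = E_h/a₀³ = m_e⁴e¹⁰/((4πε₀)⁵ℏ⁸) = 2.929 × 10^13 Pa
Planck pressure: p_P = c⁷/(ℏG²) = 4.632 × 10^113 Pa
0.865 × 2.929 × 10^13 / 4.632 × 10^113 = 5.470 × 10^-101

5.470 × 10^-101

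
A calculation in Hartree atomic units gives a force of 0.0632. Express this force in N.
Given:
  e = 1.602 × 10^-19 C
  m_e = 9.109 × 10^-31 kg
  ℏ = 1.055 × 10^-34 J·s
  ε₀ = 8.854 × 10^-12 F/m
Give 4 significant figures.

5.195 × 10^-9 N

One atomic unit of force: F_au = E_h/a₀ = m_e²e⁶/((4πε₀)³ℏ⁴) = 8.220 × 10^-8 N.
0.0632 × 8.220 × 10^-8 N = 5.195 × 10^-9 N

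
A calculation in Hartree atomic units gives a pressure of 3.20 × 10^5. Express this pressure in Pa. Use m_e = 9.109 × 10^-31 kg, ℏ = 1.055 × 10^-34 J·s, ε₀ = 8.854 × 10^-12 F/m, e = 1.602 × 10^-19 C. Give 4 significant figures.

9.373 × 10^18 Pa

One atomic unit of pressure: P_au = E_h/a₀³ = m_e⁴e¹⁰/((4πε₀)⁵ℏ⁸) = 2.929 × 10^13 Pa.
3.20 × 10^5 × 2.929 × 10^13 Pa = 9.373 × 10^18 Pa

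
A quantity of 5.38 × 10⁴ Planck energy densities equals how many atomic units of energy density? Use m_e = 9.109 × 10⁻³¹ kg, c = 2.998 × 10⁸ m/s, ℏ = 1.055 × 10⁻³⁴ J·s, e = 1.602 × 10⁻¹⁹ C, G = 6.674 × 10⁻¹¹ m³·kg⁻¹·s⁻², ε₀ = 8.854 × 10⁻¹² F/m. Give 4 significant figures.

8.508 × 10¹⁰⁴

Planck energy density: u_P = c⁷/(ℏG²) = 4.632 × 10¹¹³ J/m³
atomic unit of energy density: u_au = E_h/a₀³ = m_e⁴e¹⁰/((4πε₀)⁵ℏ⁸) = 2.929 × 10¹³ J/m³
5.38 × 10⁴ × 4.632 × 10¹¹³ / 2.929 × 10¹³ = 8.508 × 10¹⁰⁴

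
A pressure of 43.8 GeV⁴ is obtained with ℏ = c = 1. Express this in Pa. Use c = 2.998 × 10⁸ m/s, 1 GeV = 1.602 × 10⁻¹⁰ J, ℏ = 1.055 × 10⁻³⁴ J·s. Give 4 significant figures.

Pressure is [E]/[L]³ = [E]⁴/(ℏc)³.
1 GeV⁴ → 1/(ℏc)³ × (1 GeV in J)⁴ = 2.082 × 10³⁷ Pa.
Result: 43.8 × 2.082 × 10³⁷ = 9.117 × 10³⁸ Pa.

9.117 × 10³⁸ Pa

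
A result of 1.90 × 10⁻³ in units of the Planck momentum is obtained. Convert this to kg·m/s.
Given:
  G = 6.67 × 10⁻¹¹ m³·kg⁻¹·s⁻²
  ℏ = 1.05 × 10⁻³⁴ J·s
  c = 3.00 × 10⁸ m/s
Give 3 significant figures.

0.0124 kg·m/s

One Planck momentum: p_P = √(ℏc³/G) = 6.52 kg·m/s.
1.90 × 10⁻³ × 6.52 kg·m/s = 0.0124 kg·m/s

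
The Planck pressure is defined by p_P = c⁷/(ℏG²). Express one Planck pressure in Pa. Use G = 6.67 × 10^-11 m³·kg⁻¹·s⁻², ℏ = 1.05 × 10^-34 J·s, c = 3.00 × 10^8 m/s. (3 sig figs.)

p_P = c⁷/(ℏG²)
  = 2.19 × 10^59 / 4.67 × 10^-55
  = 4.68 × 10^113 Pa

4.68 × 10^113 Pa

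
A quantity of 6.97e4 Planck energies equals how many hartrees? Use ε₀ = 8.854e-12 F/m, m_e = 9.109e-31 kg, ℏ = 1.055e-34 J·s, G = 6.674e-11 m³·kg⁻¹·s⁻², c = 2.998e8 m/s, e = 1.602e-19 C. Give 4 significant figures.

3.132e31

Planck energy: E_P = √(ℏc⁵/G) = 1.957e9 J
hartree: E_h = m_e e⁴/(4πε₀ℏ)² = 4.354e-18 J
6.97e4 × 1.957e9 / 4.354e-18 = 3.132e31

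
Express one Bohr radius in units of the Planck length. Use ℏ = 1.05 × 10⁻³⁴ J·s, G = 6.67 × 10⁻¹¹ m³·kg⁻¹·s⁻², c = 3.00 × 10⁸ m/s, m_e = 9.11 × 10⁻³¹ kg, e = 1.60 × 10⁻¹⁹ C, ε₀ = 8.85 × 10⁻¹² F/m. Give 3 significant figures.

Bohr radius: a₀ = 4πε₀ℏ²/(m_e e²) = 5.26 × 10⁻¹¹ m
Planck length: ℓ_P = √(ℏG/c³) = 1.61 × 10⁻³⁵ m
ratio = 5.26 × 10⁻¹¹ / 1.61 × 10⁻³⁵ = 3.26 × 10²⁴

3.26 × 10²⁴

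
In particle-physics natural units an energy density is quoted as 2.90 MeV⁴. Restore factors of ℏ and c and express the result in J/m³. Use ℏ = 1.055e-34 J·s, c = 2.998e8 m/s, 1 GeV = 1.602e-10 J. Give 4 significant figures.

[E]/[L]³ = [E]⁴/(ℏc)³; restore (ℏc)⁻³.
1 GeV⁴ → 1/(ℏc)³ × (1 GeV in J)⁴ = 2.082e37 J/m³.
Convert the energy scale: 2.90 MeV⁴ = 2.90e-12 GeV⁴.
Result: 2.90e-12 × 2.082e37 = 6.037e25 J/m³.

6.037e25 J/m³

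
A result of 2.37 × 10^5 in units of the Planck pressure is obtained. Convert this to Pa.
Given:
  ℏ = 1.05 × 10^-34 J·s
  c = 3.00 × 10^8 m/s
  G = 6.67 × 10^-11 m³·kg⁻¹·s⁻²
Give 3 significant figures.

1.11 × 10^119 Pa

One Planck pressure: p_P = c⁷/(ℏG²) = 4.68 × 10^113 Pa.
2.37 × 10^5 × 4.68 × 10^113 Pa = 1.11 × 10^119 Pa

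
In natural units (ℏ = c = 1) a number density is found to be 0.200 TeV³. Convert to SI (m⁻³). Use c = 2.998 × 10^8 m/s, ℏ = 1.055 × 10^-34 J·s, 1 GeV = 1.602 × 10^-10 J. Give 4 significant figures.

Number density is [L]⁻³ = [E]³/(ℏc)³.
1 GeV³ → 1/(ℏc)³ × (1 GeV in J)³ = 1.299 × 10^47 m⁻³.
Convert the energy scale: 0.200 TeV³ = 2.00 × 10^8 GeV³.
Result: 2.00 × 10^8 × 1.299 × 10^47 = 2.599 × 10^55 m⁻³.

2.599 × 10^55 m⁻³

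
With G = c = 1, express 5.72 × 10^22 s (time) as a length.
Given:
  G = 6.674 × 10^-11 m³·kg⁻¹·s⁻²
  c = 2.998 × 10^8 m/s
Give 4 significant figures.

1.715 × 10^31 m

Time → length via c.
5.72 × 10^22 s × (c) = 1.715 × 10^31 m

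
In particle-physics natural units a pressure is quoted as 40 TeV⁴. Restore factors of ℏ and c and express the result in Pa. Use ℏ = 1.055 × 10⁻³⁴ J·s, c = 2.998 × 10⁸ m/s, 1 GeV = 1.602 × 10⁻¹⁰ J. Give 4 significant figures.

Pressure is [E]/[L]³ = [E]⁴/(ℏc)³.
1 GeV⁴ → 1/(ℏc)³ × (1 GeV in J)⁴ = 2.082 × 10³⁷ Pa.
Convert the energy scale: 40 TeV⁴ = 4.00 × 10¹³ GeV⁴.
Result: 4.00 × 10¹³ × 2.082 × 10³⁷ = 8.326 × 10⁵⁰ Pa.

8.326 × 10⁵⁰ Pa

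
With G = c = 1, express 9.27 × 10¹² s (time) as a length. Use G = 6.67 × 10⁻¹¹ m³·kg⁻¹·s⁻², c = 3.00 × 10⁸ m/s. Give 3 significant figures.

2.78 × 10²¹ m

Time → length via c.
9.27 × 10¹² s × (c) = 2.78 × 10²¹ m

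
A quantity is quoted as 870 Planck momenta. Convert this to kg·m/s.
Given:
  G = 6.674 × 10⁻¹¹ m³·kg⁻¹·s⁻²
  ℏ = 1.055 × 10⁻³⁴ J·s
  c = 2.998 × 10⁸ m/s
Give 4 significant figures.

One Planck momentum: p_P = √(ℏc³/G) = 6.527 kg·m/s.
870 × 6.527 kg·m/s = 5.678 × 10³ kg·m/s

5.678 × 10³ kg·m/s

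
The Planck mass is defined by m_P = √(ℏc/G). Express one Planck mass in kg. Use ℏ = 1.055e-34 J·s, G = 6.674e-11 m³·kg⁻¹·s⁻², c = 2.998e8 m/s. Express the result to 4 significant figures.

m_P = √(ℏc/G)
  = √(4.739e-16)
  = 2.177e-8 kg

2.177e-8 kg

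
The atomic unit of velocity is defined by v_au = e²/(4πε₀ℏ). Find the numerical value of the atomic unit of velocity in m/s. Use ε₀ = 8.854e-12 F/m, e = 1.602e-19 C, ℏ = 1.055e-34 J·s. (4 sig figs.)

v_au = e²/(4πε₀ℏ)
  = 2.566e-38 / 1.174e-44
  = 2.186e6 m/s

2.186e6 m/s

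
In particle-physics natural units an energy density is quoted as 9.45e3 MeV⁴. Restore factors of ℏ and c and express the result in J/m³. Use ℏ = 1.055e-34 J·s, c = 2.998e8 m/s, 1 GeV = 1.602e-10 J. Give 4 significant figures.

[E]/[L]³ = [E]⁴/(ℏc)³; restore (ℏc)⁻³.
1 GeV⁴ → 1/(ℏc)³ × (1 GeV in J)⁴ = 2.082e37 J/m³.
Convert the energy scale: 9.45e3 MeV⁴ = 9.45e-9 GeV⁴.
Result: 9.45e-9 × 2.082e37 = 1.967e29 J/m³.

1.967e29 J/m³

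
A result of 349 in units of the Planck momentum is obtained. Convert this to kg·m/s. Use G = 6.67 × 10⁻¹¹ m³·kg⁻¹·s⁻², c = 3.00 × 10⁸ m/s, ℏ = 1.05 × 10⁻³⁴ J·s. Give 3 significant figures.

One Planck momentum: p_P = √(ℏc³/G) = 6.52 kg·m/s.
349 × 6.52 kg·m/s = 2.28 × 10³ kg·m/s

2.28 × 10³ kg·m/s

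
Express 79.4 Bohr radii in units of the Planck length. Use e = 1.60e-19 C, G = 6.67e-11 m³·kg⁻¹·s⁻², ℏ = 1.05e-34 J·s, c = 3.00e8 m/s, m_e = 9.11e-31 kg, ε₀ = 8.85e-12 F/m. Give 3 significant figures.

2.59e26

Bohr radius: a₀ = 4πε₀ℏ²/(m_e e²) = 5.26e-11 m
Planck length: ℓ_P = √(ℏG/c³) = 1.61e-35 m
79.4 × 5.26e-11 / 1.61e-35 = 2.59e26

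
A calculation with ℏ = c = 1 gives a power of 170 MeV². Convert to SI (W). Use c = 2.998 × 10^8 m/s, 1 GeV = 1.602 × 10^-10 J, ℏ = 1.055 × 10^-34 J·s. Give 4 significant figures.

4.135 × 10^10 W

Power is [E]/[T] = [E]²/ℏ.
1 GeV² → 1/ℏ × (1 GeV in J)² = 2.433 × 10^14 W.
Convert the energy scale: 170 MeV² = 1.70 × 10^-4 GeV².
Result: 1.70 × 10^-4 × 2.433 × 10^14 = 4.135 × 10^10 W.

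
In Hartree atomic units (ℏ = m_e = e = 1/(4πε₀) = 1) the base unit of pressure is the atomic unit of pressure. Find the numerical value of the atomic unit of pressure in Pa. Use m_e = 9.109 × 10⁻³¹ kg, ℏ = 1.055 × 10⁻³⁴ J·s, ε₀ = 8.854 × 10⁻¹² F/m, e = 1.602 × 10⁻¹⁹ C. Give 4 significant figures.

P_au = E_h/a₀³ = m_e⁴e¹⁰/((4πε₀)⁵ℏ⁸)
E_h = 4.354 × 10⁻¹⁸ J
a₀ = 5.297 × 10⁻¹¹ m
E_h/a₀³ = 2.929 × 10¹³ Pa

2.929 × 10¹³ Pa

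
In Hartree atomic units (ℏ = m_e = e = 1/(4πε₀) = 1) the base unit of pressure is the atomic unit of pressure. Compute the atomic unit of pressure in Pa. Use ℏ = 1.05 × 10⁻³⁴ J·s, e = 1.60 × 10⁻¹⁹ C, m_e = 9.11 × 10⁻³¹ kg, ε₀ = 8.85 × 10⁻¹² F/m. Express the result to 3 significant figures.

3.01 × 10¹³ Pa

P_au = E_h/a₀³ = m_e⁴e¹⁰/((4πε₀)⁵ℏ⁸)
E_h = 4.38 × 10⁻¹⁸ J
a₀ = 5.26 × 10⁻¹¹ m
E_h/a₀³ = 3.01 × 10¹³ Pa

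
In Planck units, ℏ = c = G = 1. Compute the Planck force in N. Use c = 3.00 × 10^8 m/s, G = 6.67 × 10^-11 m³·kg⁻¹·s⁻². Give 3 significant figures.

From ℏ = c = G = 1 the force scale is F_P = c⁴/G.
  = 8.10 × 10^33 / 6.67 × 10^-11
  = 1.21 × 10^44 N

1.21 × 10^44 N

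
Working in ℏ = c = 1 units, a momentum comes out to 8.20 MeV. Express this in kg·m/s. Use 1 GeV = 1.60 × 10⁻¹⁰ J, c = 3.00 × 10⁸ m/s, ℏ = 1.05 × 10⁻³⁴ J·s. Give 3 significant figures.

Momentum is [E]/c; divide by c.
1 GeV → 1/c × (1 GeV in J) = 5.33 × 10⁻¹⁹ kg·m/s.
Convert the energy scale: 8.20 MeV = 8.20 × 10⁻³ GeV.
Result: 8.20 × 10⁻³ × 5.33 × 10⁻¹⁹ = 4.37 × 10⁻²¹ kg·m/s.

4.37 × 10⁻²¹ kg·m/s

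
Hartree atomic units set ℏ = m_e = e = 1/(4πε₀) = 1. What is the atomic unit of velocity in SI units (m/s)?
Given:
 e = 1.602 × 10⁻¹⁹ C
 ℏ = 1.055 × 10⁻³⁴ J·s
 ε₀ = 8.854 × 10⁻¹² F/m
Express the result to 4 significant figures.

2.186 × 10⁶ m/s

From ℏ = m_e = e = 1/(4πε₀) = 1 the velocity scale is v_au = e²/(4πε₀ℏ).
  = 2.566 × 10⁻³⁸ / 1.174 × 10⁻⁴⁴
  = 2.186 × 10⁶ m/s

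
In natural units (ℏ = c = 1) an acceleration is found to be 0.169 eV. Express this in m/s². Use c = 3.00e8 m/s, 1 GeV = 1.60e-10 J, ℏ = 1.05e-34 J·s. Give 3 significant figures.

Acceleration is [L]/[T]² = c·[E]/ℏ.
1 GeV → c/ℏ × (1 GeV in J) = 4.57e32 m/s².
Convert the energy scale: 0.169 eV = 1.69e-10 GeV.
Result: 1.69e-10 × 4.57e32 = 7.73e22 m/s².

7.73e22 m/s²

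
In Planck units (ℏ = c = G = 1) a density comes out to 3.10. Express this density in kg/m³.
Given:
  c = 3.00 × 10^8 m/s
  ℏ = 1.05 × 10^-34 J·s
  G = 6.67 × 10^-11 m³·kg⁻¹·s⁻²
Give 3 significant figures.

One Planck density: ρ_P = c⁵/(ℏG²) = 5.20 × 10^96 kg/m³.
3.10 × 5.20 × 10^96 kg/m³ = 1.61 × 10^97 kg/m³

1.61 × 10^97 kg/m³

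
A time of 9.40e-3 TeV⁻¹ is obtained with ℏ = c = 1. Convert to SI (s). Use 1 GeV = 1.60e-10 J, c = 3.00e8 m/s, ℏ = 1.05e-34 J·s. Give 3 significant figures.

A time is [E]⁻¹ in ℏ=c=1; restore one factor of ℏ.
1 GeV⁻¹ → ℏ × (1 GeV in J)⁻¹ = 6.56e-25 s.
Convert the energy scale: 9.40e-3 TeV⁻¹ = 9.40e-6 GeV⁻¹.
Result: 9.40e-6 × 6.56e-25 = 6.17e-30 s.

6.17e-30 s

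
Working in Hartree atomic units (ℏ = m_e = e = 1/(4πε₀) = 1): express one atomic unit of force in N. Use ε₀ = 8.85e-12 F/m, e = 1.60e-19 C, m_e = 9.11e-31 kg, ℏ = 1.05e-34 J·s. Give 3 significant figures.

8.33e-8 N

The unique combination of the constants set to 1 with dimensions of force is F_au = E_h/a₀ = m_e²e⁶/((4πε₀)³ℏ⁴).
E_h = 4.38e-18 J
a₀ = 5.26e-11 m
E_h/a₀ = 8.33e-8 N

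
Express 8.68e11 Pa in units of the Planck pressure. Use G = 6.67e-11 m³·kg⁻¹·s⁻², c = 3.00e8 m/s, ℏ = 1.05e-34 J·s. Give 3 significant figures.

1.85e-102

Planck pressure: p_P = c⁷/(ℏG²) = 4.68e113 Pa.
8.68e11 / 4.68e113 = 1.85e-102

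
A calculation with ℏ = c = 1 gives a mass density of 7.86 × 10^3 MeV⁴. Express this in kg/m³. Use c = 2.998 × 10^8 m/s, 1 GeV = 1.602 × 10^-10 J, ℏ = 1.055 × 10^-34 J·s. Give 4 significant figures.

Mass density is [E]/(c²[L]³) = [E]⁴/(ℏ³c⁵).
1 GeV⁴ → 1/(ℏ³c⁵) × (1 GeV in J)⁴ = 2.316 × 10^20 kg/m³.
Convert the energy scale: 7.86 × 10^3 MeV⁴ = 7.86 × 10^-9 GeV⁴.
Result: 7.86 × 10^-9 × 2.316 × 10^20 = 1.820 × 10^12 kg/m³.

1.820 × 10^12 kg/m³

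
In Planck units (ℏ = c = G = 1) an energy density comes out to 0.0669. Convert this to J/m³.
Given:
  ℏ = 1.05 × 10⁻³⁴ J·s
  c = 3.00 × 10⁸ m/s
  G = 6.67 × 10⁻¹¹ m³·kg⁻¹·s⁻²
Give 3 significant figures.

3.13 × 10¹¹² J/m³

One Planck energy density: u_P = c⁷/(ℏG²) = 4.68 × 10¹¹³ J/m³.
0.0669 × 4.68 × 10¹¹³ J/m³ = 3.13 × 10¹¹² J/m³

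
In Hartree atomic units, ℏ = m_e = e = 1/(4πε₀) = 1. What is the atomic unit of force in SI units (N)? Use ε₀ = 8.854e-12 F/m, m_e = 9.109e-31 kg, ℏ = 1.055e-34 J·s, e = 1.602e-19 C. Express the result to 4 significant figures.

From ℏ = m_e = e = 1/(4πε₀) = 1 the force scale is F_au = E_h/a₀ = m_e²e⁶/((4πε₀)³ℏ⁴).
E_h = 4.354e-18 J
a₀ = 5.297e-11 m
E_h/a₀ = 8.220e-8 N

8.220e-8 N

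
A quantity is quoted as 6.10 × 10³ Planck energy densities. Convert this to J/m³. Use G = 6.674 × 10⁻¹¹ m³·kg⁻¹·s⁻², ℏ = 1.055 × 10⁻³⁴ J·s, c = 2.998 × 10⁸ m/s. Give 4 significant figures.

2.826 × 10¹¹⁷ J/m³

One Planck energy density: u_P = c⁷/(ℏG²) = 4.632 × 10¹¹³ J/m³.
6.10 × 10³ × 4.632 × 10¹¹³ J/m³ = 2.826 × 10¹¹⁷ J/m³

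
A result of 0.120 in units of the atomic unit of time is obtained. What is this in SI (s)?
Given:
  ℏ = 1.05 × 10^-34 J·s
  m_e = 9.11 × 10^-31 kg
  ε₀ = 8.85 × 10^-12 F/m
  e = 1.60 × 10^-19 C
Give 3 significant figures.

One atomic unit of time: τ_au = (4πε₀)²ℏ³/(m_e e⁴) = 2.40 × 10^-17 s.
0.120 × 2.40 × 10^-17 s = 2.88 × 10^-18 s

2.88 × 10^-18 s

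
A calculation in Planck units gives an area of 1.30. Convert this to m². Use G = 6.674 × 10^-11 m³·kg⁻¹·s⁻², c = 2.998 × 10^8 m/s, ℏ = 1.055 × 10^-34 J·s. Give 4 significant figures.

3.397 × 10^-70 m²

One Planck area: A_P = ℏG/c³ = 2.613 × 10^-70 m².
1.30 × 2.613 × 10^-70 m² = 3.397 × 10^-70 m²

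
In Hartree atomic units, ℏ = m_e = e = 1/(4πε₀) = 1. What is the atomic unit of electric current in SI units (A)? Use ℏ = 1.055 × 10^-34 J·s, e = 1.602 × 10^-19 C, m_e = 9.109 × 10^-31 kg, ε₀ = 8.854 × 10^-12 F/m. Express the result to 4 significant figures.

6.612 × 10^-3 A

Dimensional analysis gives I_au = e E_h/ℏ = m_e e⁵/((4πε₀)²ℏ³).
E_h = 4.354 × 10^-18 J
e·E_h/ℏ = 6.612 × 10^-3 A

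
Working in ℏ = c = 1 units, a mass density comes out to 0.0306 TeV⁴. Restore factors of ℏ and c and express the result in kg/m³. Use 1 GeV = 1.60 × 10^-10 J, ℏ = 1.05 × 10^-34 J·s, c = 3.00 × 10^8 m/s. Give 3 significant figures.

7.13 × 10^30 kg/m³

Mass density is [E]/(c²[L]³) = [E]⁴/(ℏ³c⁵).
1 GeV⁴ → 1/(ℏ³c⁵) × (1 GeV in J)⁴ = 2.33 × 10^20 kg/m³.
Convert the energy scale: 0.0306 TeV⁴ = 3.06 × 10^10 GeV⁴.
Result: 3.06 × 10^10 × 2.33 × 10^20 = 7.13 × 10^30 kg/m³.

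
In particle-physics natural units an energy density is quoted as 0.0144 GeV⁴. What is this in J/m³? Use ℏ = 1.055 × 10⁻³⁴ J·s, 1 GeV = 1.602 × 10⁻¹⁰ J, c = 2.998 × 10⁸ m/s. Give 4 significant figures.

2.998 × 10³⁵ J/m³

[E]/[L]³ = [E]⁴/(ℏc)³; restore (ℏc)⁻³.
1 GeV⁴ → 1/(ℏc)³ × (1 GeV in J)⁴ = 2.082 × 10³⁷ J/m³.
Result: 0.0144 × 2.082 × 10³⁷ = 2.998 × 10³⁵ J/m³.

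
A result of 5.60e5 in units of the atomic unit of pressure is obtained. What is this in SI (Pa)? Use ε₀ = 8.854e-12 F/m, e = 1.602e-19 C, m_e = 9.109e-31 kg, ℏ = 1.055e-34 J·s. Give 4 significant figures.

1.640e19 Pa

One atomic unit of pressure: P_au = E_h/a₀³ = m_e⁴e¹⁰/((4πε₀)⁵ℏ⁸) = 2.929e13 Pa.
5.60e5 × 2.929e13 Pa = 1.640e19 Pa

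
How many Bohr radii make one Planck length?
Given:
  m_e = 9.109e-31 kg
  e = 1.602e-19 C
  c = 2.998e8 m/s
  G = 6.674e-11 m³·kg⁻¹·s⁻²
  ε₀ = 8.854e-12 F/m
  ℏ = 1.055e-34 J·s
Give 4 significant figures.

Planck length: ℓ_P = √(ℏG/c³) = 1.616e-35 m
Bohr radius: a₀ = 4πε₀ℏ²/(m_e e²) = 5.297e-11 m
ratio = 1.616e-35 / 5.297e-11 = 3.051e-25

3.051e-25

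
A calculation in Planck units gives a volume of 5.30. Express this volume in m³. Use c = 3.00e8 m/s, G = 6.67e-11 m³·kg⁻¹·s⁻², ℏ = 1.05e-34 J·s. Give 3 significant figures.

2.21e-104 m³

One Planck volume: V_P = (ℏG/c³)^(3/2) = 4.18e-105 m³.
5.30 × 4.18e-105 m³ = 2.21e-104 m³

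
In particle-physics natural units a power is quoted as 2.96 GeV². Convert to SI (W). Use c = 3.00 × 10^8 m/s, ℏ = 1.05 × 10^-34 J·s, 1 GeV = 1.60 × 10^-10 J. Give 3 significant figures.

Power is [E]/[T] = [E]²/ℏ.
1 GeV² → 1/ℏ × (1 GeV in J)² = 2.44 × 10^14 W.
Result: 2.96 × 2.44 × 10^14 = 7.22 × 10^14 W.

7.22 × 10^14 W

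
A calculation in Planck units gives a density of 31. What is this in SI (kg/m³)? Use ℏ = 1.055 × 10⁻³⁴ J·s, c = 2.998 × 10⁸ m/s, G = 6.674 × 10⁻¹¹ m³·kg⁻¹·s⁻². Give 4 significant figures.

One Planck density: ρ_P = c⁵/(ℏG²) = 5.154 × 10⁹⁶ kg/m³.
31 × 5.154 × 10⁹⁶ kg/m³ = 1.598 × 10⁹⁸ kg/m³

1.598 × 10⁹⁸ kg/m³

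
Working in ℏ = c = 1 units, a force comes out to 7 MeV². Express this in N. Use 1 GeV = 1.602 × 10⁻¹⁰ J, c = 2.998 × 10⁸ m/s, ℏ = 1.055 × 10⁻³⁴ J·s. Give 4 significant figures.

5.680 N

Force is [E]/[L] = [E]²/(ℏc); restore (ℏc)⁻¹.
1 GeV² → 1/(ℏc) × (1 GeV in J)² = 8.114 × 10⁵ N.
Convert the energy scale: 7 MeV² = 7.00 × 10⁻⁶ GeV².
Result: 7.00 × 10⁻⁶ × 8.114 × 10⁵ = 5.680 N.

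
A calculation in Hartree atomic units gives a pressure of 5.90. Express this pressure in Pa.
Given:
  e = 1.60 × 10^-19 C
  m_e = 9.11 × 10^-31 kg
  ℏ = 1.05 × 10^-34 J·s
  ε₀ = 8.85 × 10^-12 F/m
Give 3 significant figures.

One atomic unit of pressure: P_au = E_h/a₀³ = m_e⁴e¹⁰/((4πε₀)⁵ℏ⁸) = 3.01 × 10^13 Pa.
5.90 × 3.01 × 10^13 Pa = 1.78 × 10^14 Pa

1.78 × 10^14 Pa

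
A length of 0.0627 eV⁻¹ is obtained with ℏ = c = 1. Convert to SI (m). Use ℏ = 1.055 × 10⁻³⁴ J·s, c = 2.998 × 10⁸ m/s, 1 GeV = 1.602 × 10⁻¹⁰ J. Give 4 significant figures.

A length is [E]⁻¹ in ℏ=c=1; restore one factor of ℏc.
1 GeV⁻¹ → ℏc × (1 GeV in J)⁻¹ = 1.974 × 10⁻¹⁶ m.
Convert the energy scale: 0.0627 eV⁻¹ = 6.27 × 10⁷ GeV⁻¹.
Result: 6.27 × 10⁷ × 1.974 × 10⁻¹⁶ = 1.238 × 10⁻⁸ m.

1.238 × 10⁻⁸ m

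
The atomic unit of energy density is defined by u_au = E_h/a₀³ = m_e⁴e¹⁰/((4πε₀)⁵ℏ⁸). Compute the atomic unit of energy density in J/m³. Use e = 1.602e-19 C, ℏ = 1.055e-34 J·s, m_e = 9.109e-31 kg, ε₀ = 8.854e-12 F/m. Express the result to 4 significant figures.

u_au = E_h/a₀³ = m_e⁴e¹⁰/((4πε₀)⁵ℏ⁸)
E_h = 4.354e-18 J
a₀ = 5.297e-11 m
E_h/a₀³ = 2.929e13 J/m³

2.929e13 J/m³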